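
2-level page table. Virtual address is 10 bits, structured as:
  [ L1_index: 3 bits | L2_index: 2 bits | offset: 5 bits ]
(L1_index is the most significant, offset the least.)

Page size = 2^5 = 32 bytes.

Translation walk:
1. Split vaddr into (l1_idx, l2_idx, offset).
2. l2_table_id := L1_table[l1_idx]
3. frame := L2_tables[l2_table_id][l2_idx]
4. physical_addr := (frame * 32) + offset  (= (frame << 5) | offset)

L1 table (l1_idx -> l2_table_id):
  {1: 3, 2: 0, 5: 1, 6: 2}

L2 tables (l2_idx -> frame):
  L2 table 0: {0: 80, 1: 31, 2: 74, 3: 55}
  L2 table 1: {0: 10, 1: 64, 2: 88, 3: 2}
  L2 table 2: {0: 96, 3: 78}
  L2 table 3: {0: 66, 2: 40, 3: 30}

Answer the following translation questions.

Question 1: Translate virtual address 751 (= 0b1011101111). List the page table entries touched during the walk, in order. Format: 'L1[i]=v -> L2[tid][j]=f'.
vaddr = 751 = 0b1011101111
Split: l1_idx=5, l2_idx=3, offset=15

Answer: L1[5]=1 -> L2[1][3]=2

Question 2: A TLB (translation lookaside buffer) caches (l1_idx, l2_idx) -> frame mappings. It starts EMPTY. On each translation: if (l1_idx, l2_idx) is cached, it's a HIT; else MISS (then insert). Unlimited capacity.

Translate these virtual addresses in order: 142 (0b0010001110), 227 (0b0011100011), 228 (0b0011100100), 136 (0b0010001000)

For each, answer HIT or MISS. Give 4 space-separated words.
vaddr=142: (1,0) not in TLB -> MISS, insert
vaddr=227: (1,3) not in TLB -> MISS, insert
vaddr=228: (1,3) in TLB -> HIT
vaddr=136: (1,0) in TLB -> HIT

Answer: MISS MISS HIT HIT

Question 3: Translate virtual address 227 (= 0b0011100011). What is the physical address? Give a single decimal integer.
Answer: 963

Derivation:
vaddr = 227 = 0b0011100011
Split: l1_idx=1, l2_idx=3, offset=3
L1[1] = 3
L2[3][3] = 30
paddr = 30 * 32 + 3 = 963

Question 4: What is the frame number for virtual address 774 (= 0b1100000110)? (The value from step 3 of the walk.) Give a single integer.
Answer: 96

Derivation:
vaddr = 774: l1_idx=6, l2_idx=0
L1[6] = 2; L2[2][0] = 96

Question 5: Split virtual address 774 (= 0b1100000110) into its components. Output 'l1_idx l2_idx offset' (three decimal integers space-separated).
Answer: 6 0 6

Derivation:
vaddr = 774 = 0b1100000110
  top 3 bits -> l1_idx = 6
  next 2 bits -> l2_idx = 0
  bottom 5 bits -> offset = 6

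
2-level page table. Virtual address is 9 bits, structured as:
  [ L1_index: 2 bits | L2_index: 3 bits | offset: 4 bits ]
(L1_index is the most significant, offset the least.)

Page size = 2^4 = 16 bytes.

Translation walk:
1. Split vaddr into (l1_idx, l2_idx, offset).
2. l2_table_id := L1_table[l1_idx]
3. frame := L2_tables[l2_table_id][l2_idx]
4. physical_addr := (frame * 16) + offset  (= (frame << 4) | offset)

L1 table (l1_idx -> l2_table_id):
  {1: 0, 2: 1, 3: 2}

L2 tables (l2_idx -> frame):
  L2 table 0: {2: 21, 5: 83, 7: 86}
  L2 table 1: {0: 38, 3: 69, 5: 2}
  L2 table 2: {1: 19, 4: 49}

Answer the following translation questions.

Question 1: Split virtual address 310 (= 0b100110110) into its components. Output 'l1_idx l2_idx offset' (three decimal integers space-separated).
Answer: 2 3 6

Derivation:
vaddr = 310 = 0b100110110
  top 2 bits -> l1_idx = 2
  next 3 bits -> l2_idx = 3
  bottom 4 bits -> offset = 6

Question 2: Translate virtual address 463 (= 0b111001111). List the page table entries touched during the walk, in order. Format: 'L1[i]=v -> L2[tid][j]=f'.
Answer: L1[3]=2 -> L2[2][4]=49

Derivation:
vaddr = 463 = 0b111001111
Split: l1_idx=3, l2_idx=4, offset=15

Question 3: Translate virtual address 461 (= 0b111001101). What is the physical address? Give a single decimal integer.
vaddr = 461 = 0b111001101
Split: l1_idx=3, l2_idx=4, offset=13
L1[3] = 2
L2[2][4] = 49
paddr = 49 * 16 + 13 = 797

Answer: 797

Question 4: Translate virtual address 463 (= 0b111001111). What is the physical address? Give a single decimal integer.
Answer: 799

Derivation:
vaddr = 463 = 0b111001111
Split: l1_idx=3, l2_idx=4, offset=15
L1[3] = 2
L2[2][4] = 49
paddr = 49 * 16 + 15 = 799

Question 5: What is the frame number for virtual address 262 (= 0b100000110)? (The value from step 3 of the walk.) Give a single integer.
vaddr = 262: l1_idx=2, l2_idx=0
L1[2] = 1; L2[1][0] = 38

Answer: 38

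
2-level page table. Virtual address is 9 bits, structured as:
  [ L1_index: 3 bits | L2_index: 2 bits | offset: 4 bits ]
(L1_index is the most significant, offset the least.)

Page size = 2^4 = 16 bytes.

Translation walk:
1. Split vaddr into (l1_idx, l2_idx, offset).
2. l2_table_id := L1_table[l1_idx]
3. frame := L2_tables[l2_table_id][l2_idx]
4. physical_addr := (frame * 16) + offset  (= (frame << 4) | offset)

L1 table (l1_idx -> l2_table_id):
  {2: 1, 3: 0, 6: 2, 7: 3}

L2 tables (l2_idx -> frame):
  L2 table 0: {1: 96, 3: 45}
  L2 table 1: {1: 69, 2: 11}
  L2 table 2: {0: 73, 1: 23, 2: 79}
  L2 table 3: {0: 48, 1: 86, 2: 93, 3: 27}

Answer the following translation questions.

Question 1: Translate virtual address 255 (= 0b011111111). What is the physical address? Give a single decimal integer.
vaddr = 255 = 0b011111111
Split: l1_idx=3, l2_idx=3, offset=15
L1[3] = 0
L2[0][3] = 45
paddr = 45 * 16 + 15 = 735

Answer: 735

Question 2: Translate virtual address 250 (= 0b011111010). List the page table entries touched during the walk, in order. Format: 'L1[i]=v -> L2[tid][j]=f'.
Answer: L1[3]=0 -> L2[0][3]=45

Derivation:
vaddr = 250 = 0b011111010
Split: l1_idx=3, l2_idx=3, offset=10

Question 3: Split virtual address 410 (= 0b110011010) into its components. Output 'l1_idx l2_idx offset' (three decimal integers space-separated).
vaddr = 410 = 0b110011010
  top 3 bits -> l1_idx = 6
  next 2 bits -> l2_idx = 1
  bottom 4 bits -> offset = 10

Answer: 6 1 10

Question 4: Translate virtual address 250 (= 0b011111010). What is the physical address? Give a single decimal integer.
vaddr = 250 = 0b011111010
Split: l1_idx=3, l2_idx=3, offset=10
L1[3] = 0
L2[0][3] = 45
paddr = 45 * 16 + 10 = 730

Answer: 730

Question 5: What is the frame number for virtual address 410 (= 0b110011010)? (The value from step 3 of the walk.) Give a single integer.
Answer: 23

Derivation:
vaddr = 410: l1_idx=6, l2_idx=1
L1[6] = 2; L2[2][1] = 23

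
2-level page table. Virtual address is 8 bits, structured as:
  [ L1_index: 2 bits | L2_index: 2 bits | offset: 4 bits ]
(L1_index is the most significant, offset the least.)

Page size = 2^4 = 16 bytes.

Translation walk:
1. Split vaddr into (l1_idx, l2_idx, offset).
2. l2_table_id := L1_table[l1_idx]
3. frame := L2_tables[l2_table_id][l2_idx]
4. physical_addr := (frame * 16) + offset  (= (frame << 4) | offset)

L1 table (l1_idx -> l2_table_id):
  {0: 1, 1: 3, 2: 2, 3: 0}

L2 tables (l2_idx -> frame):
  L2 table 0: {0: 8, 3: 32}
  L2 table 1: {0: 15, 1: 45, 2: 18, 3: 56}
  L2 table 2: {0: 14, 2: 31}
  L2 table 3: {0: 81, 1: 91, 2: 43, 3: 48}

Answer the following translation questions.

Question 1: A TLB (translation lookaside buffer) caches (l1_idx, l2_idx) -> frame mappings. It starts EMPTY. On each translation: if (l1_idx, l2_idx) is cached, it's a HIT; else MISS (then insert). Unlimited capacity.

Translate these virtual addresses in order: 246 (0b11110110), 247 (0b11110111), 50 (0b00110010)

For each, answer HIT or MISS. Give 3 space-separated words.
Answer: MISS HIT MISS

Derivation:
vaddr=246: (3,3) not in TLB -> MISS, insert
vaddr=247: (3,3) in TLB -> HIT
vaddr=50: (0,3) not in TLB -> MISS, insert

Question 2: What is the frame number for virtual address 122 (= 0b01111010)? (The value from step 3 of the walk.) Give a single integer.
Answer: 48

Derivation:
vaddr = 122: l1_idx=1, l2_idx=3
L1[1] = 3; L2[3][3] = 48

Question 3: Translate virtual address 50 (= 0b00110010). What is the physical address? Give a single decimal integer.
Answer: 898

Derivation:
vaddr = 50 = 0b00110010
Split: l1_idx=0, l2_idx=3, offset=2
L1[0] = 1
L2[1][3] = 56
paddr = 56 * 16 + 2 = 898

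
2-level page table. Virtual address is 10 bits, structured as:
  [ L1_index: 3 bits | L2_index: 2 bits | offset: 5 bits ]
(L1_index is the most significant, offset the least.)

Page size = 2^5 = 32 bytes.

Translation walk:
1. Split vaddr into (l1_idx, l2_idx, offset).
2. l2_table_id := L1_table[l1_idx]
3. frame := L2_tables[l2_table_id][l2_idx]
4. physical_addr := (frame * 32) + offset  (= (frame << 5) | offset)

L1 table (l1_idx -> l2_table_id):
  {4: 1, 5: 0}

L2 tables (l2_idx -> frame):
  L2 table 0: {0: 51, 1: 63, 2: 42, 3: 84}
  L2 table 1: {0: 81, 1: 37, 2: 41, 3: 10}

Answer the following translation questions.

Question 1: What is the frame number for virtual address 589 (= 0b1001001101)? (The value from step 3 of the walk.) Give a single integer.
Answer: 41

Derivation:
vaddr = 589: l1_idx=4, l2_idx=2
L1[4] = 1; L2[1][2] = 41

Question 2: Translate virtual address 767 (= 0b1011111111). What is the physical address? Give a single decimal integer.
Answer: 2719

Derivation:
vaddr = 767 = 0b1011111111
Split: l1_idx=5, l2_idx=3, offset=31
L1[5] = 0
L2[0][3] = 84
paddr = 84 * 32 + 31 = 2719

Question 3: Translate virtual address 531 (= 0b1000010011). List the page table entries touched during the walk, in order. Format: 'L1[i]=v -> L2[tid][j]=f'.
vaddr = 531 = 0b1000010011
Split: l1_idx=4, l2_idx=0, offset=19

Answer: L1[4]=1 -> L2[1][0]=81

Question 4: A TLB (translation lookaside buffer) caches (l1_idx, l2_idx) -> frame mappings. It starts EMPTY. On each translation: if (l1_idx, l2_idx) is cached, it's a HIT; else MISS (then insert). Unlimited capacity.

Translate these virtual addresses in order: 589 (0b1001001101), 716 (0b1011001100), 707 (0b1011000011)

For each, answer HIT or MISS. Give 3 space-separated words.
Answer: MISS MISS HIT

Derivation:
vaddr=589: (4,2) not in TLB -> MISS, insert
vaddr=716: (5,2) not in TLB -> MISS, insert
vaddr=707: (5,2) in TLB -> HIT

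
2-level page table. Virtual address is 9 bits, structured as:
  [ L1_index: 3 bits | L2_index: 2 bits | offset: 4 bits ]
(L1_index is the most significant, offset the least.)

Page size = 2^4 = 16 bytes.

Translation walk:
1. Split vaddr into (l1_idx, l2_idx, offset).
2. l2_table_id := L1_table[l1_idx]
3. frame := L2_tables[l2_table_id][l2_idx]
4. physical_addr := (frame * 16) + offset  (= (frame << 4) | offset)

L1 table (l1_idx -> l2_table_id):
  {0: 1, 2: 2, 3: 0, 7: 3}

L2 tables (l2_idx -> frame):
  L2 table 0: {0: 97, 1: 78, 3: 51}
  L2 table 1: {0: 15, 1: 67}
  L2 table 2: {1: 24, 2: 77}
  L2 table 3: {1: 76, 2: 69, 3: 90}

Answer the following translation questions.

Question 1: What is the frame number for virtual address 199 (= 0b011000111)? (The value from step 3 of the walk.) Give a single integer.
Answer: 97

Derivation:
vaddr = 199: l1_idx=3, l2_idx=0
L1[3] = 0; L2[0][0] = 97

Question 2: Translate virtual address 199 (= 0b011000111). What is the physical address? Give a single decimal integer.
vaddr = 199 = 0b011000111
Split: l1_idx=3, l2_idx=0, offset=7
L1[3] = 0
L2[0][0] = 97
paddr = 97 * 16 + 7 = 1559

Answer: 1559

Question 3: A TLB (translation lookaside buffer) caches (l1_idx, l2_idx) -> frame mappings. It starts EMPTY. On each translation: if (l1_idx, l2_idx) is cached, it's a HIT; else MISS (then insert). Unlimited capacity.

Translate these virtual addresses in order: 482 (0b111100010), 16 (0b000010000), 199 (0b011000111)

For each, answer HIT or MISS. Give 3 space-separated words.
Answer: MISS MISS MISS

Derivation:
vaddr=482: (7,2) not in TLB -> MISS, insert
vaddr=16: (0,1) not in TLB -> MISS, insert
vaddr=199: (3,0) not in TLB -> MISS, insert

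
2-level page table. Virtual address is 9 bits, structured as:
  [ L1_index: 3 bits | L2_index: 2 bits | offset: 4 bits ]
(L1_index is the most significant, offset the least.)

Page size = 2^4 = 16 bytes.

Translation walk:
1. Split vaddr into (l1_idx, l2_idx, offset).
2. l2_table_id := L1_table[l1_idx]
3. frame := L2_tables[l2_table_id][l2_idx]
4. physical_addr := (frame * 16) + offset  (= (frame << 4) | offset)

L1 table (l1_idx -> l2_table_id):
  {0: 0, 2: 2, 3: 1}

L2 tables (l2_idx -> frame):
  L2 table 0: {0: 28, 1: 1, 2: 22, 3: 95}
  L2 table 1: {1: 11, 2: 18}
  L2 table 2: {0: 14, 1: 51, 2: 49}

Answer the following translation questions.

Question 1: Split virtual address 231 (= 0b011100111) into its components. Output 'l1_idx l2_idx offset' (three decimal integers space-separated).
vaddr = 231 = 0b011100111
  top 3 bits -> l1_idx = 3
  next 2 bits -> l2_idx = 2
  bottom 4 bits -> offset = 7

Answer: 3 2 7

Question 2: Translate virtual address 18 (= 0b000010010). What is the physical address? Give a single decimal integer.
Answer: 18

Derivation:
vaddr = 18 = 0b000010010
Split: l1_idx=0, l2_idx=1, offset=2
L1[0] = 0
L2[0][1] = 1
paddr = 1 * 16 + 2 = 18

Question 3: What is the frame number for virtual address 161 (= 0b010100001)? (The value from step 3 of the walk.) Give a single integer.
Answer: 49

Derivation:
vaddr = 161: l1_idx=2, l2_idx=2
L1[2] = 2; L2[2][2] = 49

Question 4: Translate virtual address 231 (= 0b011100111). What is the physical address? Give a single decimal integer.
Answer: 295

Derivation:
vaddr = 231 = 0b011100111
Split: l1_idx=3, l2_idx=2, offset=7
L1[3] = 1
L2[1][2] = 18
paddr = 18 * 16 + 7 = 295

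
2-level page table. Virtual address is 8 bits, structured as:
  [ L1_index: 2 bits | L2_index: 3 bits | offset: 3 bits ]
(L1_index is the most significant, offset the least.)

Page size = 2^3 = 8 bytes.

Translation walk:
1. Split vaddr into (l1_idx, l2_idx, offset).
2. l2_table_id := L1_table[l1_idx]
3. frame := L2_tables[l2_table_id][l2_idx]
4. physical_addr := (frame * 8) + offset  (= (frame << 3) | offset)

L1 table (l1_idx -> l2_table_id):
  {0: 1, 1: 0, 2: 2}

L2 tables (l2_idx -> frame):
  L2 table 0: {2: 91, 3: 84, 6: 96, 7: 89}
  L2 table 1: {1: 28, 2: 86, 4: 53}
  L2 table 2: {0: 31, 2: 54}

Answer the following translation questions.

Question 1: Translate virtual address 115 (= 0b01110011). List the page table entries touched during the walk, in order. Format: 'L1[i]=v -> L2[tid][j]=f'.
vaddr = 115 = 0b01110011
Split: l1_idx=1, l2_idx=6, offset=3

Answer: L1[1]=0 -> L2[0][6]=96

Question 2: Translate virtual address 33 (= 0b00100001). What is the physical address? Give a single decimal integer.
Answer: 425

Derivation:
vaddr = 33 = 0b00100001
Split: l1_idx=0, l2_idx=4, offset=1
L1[0] = 1
L2[1][4] = 53
paddr = 53 * 8 + 1 = 425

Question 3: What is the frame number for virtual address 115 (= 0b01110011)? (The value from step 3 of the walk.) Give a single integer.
vaddr = 115: l1_idx=1, l2_idx=6
L1[1] = 0; L2[0][6] = 96

Answer: 96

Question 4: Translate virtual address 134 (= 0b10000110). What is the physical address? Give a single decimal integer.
Answer: 254

Derivation:
vaddr = 134 = 0b10000110
Split: l1_idx=2, l2_idx=0, offset=6
L1[2] = 2
L2[2][0] = 31
paddr = 31 * 8 + 6 = 254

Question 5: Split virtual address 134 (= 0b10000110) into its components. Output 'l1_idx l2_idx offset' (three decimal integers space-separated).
vaddr = 134 = 0b10000110
  top 2 bits -> l1_idx = 2
  next 3 bits -> l2_idx = 0
  bottom 3 bits -> offset = 6

Answer: 2 0 6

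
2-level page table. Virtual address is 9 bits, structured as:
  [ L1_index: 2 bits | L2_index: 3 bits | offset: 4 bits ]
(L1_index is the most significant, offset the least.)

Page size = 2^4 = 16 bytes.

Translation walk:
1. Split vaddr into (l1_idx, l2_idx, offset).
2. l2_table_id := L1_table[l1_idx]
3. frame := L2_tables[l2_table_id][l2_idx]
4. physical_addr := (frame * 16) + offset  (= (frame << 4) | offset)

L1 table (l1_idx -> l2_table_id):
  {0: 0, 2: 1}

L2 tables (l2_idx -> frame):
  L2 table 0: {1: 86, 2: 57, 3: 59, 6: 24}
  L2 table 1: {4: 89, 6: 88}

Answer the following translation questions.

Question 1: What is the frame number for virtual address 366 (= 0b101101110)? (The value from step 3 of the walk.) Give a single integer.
Answer: 88

Derivation:
vaddr = 366: l1_idx=2, l2_idx=6
L1[2] = 1; L2[1][6] = 88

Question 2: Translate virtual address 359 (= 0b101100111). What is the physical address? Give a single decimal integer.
vaddr = 359 = 0b101100111
Split: l1_idx=2, l2_idx=6, offset=7
L1[2] = 1
L2[1][6] = 88
paddr = 88 * 16 + 7 = 1415

Answer: 1415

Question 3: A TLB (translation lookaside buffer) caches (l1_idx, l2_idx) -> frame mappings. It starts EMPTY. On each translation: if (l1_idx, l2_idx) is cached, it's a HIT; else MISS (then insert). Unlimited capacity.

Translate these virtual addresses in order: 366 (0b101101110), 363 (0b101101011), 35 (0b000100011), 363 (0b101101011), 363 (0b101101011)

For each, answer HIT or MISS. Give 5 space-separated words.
vaddr=366: (2,6) not in TLB -> MISS, insert
vaddr=363: (2,6) in TLB -> HIT
vaddr=35: (0,2) not in TLB -> MISS, insert
vaddr=363: (2,6) in TLB -> HIT
vaddr=363: (2,6) in TLB -> HIT

Answer: MISS HIT MISS HIT HIT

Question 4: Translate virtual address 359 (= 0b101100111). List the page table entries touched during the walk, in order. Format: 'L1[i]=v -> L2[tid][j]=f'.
vaddr = 359 = 0b101100111
Split: l1_idx=2, l2_idx=6, offset=7

Answer: L1[2]=1 -> L2[1][6]=88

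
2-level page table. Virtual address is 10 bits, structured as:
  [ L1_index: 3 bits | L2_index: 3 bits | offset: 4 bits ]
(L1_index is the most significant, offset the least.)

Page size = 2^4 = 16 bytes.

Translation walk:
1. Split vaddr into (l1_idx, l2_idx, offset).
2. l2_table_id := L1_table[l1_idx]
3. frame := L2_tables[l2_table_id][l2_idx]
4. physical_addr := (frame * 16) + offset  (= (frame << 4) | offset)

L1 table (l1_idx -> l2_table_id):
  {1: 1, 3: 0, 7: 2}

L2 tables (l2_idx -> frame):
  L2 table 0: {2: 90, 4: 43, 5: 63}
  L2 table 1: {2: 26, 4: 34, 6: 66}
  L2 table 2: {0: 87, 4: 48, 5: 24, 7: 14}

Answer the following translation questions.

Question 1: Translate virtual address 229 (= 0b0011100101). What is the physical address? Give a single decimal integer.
Answer: 1061

Derivation:
vaddr = 229 = 0b0011100101
Split: l1_idx=1, l2_idx=6, offset=5
L1[1] = 1
L2[1][6] = 66
paddr = 66 * 16 + 5 = 1061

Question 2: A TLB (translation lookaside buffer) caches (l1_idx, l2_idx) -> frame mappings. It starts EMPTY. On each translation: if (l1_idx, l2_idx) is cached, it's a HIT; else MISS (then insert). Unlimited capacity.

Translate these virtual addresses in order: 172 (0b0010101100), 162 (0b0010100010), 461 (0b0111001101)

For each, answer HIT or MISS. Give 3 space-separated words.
Answer: MISS HIT MISS

Derivation:
vaddr=172: (1,2) not in TLB -> MISS, insert
vaddr=162: (1,2) in TLB -> HIT
vaddr=461: (3,4) not in TLB -> MISS, insert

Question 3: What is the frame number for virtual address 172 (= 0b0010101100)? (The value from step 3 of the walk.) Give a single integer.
vaddr = 172: l1_idx=1, l2_idx=2
L1[1] = 1; L2[1][2] = 26

Answer: 26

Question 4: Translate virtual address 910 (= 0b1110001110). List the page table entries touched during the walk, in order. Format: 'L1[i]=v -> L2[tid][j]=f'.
vaddr = 910 = 0b1110001110
Split: l1_idx=7, l2_idx=0, offset=14

Answer: L1[7]=2 -> L2[2][0]=87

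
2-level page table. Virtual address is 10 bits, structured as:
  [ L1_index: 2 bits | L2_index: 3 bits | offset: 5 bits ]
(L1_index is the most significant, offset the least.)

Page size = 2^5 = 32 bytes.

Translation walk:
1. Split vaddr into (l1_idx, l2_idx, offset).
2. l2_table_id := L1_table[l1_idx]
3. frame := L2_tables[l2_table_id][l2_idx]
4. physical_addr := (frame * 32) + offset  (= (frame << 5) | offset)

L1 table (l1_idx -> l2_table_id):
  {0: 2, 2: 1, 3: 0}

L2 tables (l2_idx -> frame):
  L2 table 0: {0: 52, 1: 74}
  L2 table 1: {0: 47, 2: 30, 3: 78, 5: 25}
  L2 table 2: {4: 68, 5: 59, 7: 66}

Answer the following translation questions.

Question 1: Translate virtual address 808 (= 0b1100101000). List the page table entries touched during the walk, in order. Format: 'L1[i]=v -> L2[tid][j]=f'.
Answer: L1[3]=0 -> L2[0][1]=74

Derivation:
vaddr = 808 = 0b1100101000
Split: l1_idx=3, l2_idx=1, offset=8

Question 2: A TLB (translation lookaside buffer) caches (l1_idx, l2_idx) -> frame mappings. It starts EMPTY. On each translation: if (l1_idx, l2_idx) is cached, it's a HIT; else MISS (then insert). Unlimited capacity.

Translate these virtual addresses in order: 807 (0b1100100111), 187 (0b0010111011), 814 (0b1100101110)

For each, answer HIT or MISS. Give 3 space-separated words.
vaddr=807: (3,1) not in TLB -> MISS, insert
vaddr=187: (0,5) not in TLB -> MISS, insert
vaddr=814: (3,1) in TLB -> HIT

Answer: MISS MISS HIT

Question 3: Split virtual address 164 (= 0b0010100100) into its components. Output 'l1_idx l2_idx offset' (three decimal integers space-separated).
Answer: 0 5 4

Derivation:
vaddr = 164 = 0b0010100100
  top 2 bits -> l1_idx = 0
  next 3 bits -> l2_idx = 5
  bottom 5 bits -> offset = 4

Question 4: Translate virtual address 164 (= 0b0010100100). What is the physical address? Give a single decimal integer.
Answer: 1892

Derivation:
vaddr = 164 = 0b0010100100
Split: l1_idx=0, l2_idx=5, offset=4
L1[0] = 2
L2[2][5] = 59
paddr = 59 * 32 + 4 = 1892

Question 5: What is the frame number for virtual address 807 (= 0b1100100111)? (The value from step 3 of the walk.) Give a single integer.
Answer: 74

Derivation:
vaddr = 807: l1_idx=3, l2_idx=1
L1[3] = 0; L2[0][1] = 74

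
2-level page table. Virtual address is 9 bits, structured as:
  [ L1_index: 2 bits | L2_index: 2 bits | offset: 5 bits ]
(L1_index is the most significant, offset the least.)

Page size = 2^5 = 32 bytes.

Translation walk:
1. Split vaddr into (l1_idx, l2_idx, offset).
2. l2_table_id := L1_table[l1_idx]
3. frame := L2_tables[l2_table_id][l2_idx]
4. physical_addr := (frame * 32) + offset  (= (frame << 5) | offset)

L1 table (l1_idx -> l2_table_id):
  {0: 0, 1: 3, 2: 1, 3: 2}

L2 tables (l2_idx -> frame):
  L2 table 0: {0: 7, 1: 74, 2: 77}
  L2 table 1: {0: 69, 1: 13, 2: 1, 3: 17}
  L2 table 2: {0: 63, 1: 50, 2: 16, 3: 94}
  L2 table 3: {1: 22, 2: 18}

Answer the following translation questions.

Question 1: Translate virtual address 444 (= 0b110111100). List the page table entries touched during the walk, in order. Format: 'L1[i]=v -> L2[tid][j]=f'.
vaddr = 444 = 0b110111100
Split: l1_idx=3, l2_idx=1, offset=28

Answer: L1[3]=2 -> L2[2][1]=50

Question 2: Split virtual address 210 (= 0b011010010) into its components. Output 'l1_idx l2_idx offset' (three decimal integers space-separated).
vaddr = 210 = 0b011010010
  top 2 bits -> l1_idx = 1
  next 2 bits -> l2_idx = 2
  bottom 5 bits -> offset = 18

Answer: 1 2 18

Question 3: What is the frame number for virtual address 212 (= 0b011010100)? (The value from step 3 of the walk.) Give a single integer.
Answer: 18

Derivation:
vaddr = 212: l1_idx=1, l2_idx=2
L1[1] = 3; L2[3][2] = 18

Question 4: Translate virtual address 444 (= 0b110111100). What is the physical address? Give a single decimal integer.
vaddr = 444 = 0b110111100
Split: l1_idx=3, l2_idx=1, offset=28
L1[3] = 2
L2[2][1] = 50
paddr = 50 * 32 + 28 = 1628

Answer: 1628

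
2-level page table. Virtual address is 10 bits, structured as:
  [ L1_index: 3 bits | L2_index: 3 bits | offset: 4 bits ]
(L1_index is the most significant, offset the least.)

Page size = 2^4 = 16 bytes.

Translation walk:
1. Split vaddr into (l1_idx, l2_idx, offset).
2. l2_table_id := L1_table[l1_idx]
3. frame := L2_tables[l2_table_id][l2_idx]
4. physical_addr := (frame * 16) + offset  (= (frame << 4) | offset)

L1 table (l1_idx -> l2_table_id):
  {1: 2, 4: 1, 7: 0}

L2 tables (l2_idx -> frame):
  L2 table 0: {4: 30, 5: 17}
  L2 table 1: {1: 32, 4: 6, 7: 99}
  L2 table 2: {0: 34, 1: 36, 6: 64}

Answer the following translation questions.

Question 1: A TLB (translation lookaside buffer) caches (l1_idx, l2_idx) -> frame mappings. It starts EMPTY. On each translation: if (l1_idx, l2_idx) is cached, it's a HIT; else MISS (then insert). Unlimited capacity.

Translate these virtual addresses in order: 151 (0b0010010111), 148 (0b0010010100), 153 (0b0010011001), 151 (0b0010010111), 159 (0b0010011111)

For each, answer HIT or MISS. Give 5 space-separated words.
vaddr=151: (1,1) not in TLB -> MISS, insert
vaddr=148: (1,1) in TLB -> HIT
vaddr=153: (1,1) in TLB -> HIT
vaddr=151: (1,1) in TLB -> HIT
vaddr=159: (1,1) in TLB -> HIT

Answer: MISS HIT HIT HIT HIT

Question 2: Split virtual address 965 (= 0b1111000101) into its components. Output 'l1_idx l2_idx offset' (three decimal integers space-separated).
vaddr = 965 = 0b1111000101
  top 3 bits -> l1_idx = 7
  next 3 bits -> l2_idx = 4
  bottom 4 bits -> offset = 5

Answer: 7 4 5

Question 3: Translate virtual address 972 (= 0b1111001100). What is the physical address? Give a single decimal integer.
Answer: 492

Derivation:
vaddr = 972 = 0b1111001100
Split: l1_idx=7, l2_idx=4, offset=12
L1[7] = 0
L2[0][4] = 30
paddr = 30 * 16 + 12 = 492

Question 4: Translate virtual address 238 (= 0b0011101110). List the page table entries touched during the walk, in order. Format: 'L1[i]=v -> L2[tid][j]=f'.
Answer: L1[1]=2 -> L2[2][6]=64

Derivation:
vaddr = 238 = 0b0011101110
Split: l1_idx=1, l2_idx=6, offset=14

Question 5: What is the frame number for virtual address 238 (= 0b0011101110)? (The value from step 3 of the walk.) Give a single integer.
vaddr = 238: l1_idx=1, l2_idx=6
L1[1] = 2; L2[2][6] = 64

Answer: 64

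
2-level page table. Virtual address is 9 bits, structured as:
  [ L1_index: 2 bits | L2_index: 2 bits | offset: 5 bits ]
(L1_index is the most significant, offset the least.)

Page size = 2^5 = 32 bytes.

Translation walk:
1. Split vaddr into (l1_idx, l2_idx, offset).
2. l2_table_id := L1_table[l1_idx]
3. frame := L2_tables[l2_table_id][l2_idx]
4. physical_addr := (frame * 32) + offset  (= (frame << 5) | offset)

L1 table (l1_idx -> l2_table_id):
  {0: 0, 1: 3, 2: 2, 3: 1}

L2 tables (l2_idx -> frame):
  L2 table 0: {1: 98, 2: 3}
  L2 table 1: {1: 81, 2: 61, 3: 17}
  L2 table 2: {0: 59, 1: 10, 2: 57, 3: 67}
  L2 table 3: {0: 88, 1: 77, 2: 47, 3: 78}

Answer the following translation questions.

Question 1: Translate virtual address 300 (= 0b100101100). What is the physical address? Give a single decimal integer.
vaddr = 300 = 0b100101100
Split: l1_idx=2, l2_idx=1, offset=12
L1[2] = 2
L2[2][1] = 10
paddr = 10 * 32 + 12 = 332

Answer: 332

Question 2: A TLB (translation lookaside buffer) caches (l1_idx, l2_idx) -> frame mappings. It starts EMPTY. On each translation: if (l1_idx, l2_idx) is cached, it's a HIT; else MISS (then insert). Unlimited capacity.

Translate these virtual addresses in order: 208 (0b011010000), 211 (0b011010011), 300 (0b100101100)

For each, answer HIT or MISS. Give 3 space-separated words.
Answer: MISS HIT MISS

Derivation:
vaddr=208: (1,2) not in TLB -> MISS, insert
vaddr=211: (1,2) in TLB -> HIT
vaddr=300: (2,1) not in TLB -> MISS, insert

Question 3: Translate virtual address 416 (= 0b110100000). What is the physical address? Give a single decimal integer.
vaddr = 416 = 0b110100000
Split: l1_idx=3, l2_idx=1, offset=0
L1[3] = 1
L2[1][1] = 81
paddr = 81 * 32 + 0 = 2592

Answer: 2592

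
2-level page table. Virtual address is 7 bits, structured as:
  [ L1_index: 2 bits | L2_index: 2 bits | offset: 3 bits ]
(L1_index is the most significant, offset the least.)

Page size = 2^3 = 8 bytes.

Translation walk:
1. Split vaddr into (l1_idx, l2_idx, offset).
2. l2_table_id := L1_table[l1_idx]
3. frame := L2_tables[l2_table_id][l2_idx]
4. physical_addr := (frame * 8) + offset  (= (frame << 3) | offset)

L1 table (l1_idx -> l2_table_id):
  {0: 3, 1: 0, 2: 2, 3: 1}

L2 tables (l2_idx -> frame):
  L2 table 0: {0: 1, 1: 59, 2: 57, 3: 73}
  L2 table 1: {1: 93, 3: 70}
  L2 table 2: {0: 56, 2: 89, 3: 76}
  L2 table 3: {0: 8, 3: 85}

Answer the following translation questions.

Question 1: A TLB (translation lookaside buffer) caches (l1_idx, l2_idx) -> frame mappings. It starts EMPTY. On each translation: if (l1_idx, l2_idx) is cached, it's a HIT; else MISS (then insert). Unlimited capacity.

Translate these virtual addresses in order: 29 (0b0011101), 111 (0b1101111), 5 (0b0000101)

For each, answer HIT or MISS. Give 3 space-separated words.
vaddr=29: (0,3) not in TLB -> MISS, insert
vaddr=111: (3,1) not in TLB -> MISS, insert
vaddr=5: (0,0) not in TLB -> MISS, insert

Answer: MISS MISS MISS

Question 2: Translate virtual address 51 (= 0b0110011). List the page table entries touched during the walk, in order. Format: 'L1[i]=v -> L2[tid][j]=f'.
Answer: L1[1]=0 -> L2[0][2]=57

Derivation:
vaddr = 51 = 0b0110011
Split: l1_idx=1, l2_idx=2, offset=3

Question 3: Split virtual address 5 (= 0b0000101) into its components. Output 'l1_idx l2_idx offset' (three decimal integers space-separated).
Answer: 0 0 5

Derivation:
vaddr = 5 = 0b0000101
  top 2 bits -> l1_idx = 0
  next 2 bits -> l2_idx = 0
  bottom 3 bits -> offset = 5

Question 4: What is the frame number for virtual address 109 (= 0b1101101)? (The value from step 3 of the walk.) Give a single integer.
vaddr = 109: l1_idx=3, l2_idx=1
L1[3] = 1; L2[1][1] = 93

Answer: 93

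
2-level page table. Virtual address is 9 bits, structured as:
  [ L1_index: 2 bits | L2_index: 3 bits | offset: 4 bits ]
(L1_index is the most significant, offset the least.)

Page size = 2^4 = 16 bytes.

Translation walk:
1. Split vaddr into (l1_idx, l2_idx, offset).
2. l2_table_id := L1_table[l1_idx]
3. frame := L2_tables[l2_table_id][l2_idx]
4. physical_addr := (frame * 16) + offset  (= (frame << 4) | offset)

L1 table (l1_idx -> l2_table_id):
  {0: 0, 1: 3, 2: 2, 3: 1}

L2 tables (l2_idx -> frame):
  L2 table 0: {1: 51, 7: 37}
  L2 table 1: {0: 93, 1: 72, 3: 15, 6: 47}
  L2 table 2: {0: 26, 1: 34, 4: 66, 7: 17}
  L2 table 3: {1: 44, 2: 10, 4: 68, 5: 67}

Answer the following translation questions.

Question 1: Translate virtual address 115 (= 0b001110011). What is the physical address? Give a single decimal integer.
vaddr = 115 = 0b001110011
Split: l1_idx=0, l2_idx=7, offset=3
L1[0] = 0
L2[0][7] = 37
paddr = 37 * 16 + 3 = 595

Answer: 595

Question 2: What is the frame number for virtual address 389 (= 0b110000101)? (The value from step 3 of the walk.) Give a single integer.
Answer: 93

Derivation:
vaddr = 389: l1_idx=3, l2_idx=0
L1[3] = 1; L2[1][0] = 93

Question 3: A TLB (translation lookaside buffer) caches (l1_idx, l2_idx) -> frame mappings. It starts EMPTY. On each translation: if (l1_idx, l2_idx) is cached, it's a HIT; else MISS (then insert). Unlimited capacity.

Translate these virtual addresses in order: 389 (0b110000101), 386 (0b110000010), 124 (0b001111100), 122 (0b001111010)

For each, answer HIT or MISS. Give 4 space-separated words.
Answer: MISS HIT MISS HIT

Derivation:
vaddr=389: (3,0) not in TLB -> MISS, insert
vaddr=386: (3,0) in TLB -> HIT
vaddr=124: (0,7) not in TLB -> MISS, insert
vaddr=122: (0,7) in TLB -> HIT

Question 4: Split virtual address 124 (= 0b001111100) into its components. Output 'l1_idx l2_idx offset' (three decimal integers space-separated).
vaddr = 124 = 0b001111100
  top 2 bits -> l1_idx = 0
  next 3 bits -> l2_idx = 7
  bottom 4 bits -> offset = 12

Answer: 0 7 12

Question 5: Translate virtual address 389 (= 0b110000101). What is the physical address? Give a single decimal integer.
vaddr = 389 = 0b110000101
Split: l1_idx=3, l2_idx=0, offset=5
L1[3] = 1
L2[1][0] = 93
paddr = 93 * 16 + 5 = 1493

Answer: 1493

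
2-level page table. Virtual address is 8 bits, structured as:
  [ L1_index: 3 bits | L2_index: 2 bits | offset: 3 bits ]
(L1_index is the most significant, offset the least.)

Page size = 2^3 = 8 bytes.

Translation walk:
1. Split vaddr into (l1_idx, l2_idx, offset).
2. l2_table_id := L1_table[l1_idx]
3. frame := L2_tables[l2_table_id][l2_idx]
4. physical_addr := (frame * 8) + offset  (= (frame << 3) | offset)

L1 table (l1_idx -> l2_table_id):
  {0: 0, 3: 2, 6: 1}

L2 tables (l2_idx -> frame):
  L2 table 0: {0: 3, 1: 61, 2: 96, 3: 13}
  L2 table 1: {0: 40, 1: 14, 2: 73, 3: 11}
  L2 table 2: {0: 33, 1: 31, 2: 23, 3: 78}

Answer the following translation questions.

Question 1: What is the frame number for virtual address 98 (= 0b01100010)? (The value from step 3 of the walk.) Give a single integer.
Answer: 33

Derivation:
vaddr = 98: l1_idx=3, l2_idx=0
L1[3] = 2; L2[2][0] = 33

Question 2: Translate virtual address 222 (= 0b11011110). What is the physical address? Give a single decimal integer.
vaddr = 222 = 0b11011110
Split: l1_idx=6, l2_idx=3, offset=6
L1[6] = 1
L2[1][3] = 11
paddr = 11 * 8 + 6 = 94

Answer: 94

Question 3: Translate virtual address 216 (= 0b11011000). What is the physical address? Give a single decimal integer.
vaddr = 216 = 0b11011000
Split: l1_idx=6, l2_idx=3, offset=0
L1[6] = 1
L2[1][3] = 11
paddr = 11 * 8 + 0 = 88

Answer: 88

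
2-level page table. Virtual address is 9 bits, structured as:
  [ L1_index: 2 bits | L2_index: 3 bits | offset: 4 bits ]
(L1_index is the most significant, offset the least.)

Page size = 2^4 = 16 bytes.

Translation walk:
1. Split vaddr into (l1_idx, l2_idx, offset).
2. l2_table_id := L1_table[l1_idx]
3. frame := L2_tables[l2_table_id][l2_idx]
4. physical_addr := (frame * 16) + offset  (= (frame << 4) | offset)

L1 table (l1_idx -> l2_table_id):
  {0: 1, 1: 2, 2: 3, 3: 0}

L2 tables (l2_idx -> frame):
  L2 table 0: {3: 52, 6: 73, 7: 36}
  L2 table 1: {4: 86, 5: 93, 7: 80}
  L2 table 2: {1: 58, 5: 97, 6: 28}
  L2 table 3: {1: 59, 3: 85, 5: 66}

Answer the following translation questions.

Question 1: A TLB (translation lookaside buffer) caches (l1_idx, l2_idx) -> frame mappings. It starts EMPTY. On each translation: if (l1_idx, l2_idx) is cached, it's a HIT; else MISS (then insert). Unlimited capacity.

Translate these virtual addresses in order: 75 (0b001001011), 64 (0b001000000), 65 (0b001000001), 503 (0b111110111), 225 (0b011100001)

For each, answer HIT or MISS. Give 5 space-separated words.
vaddr=75: (0,4) not in TLB -> MISS, insert
vaddr=64: (0,4) in TLB -> HIT
vaddr=65: (0,4) in TLB -> HIT
vaddr=503: (3,7) not in TLB -> MISS, insert
vaddr=225: (1,6) not in TLB -> MISS, insert

Answer: MISS HIT HIT MISS MISS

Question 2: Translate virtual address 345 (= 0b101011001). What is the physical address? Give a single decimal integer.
Answer: 1065

Derivation:
vaddr = 345 = 0b101011001
Split: l1_idx=2, l2_idx=5, offset=9
L1[2] = 3
L2[3][5] = 66
paddr = 66 * 16 + 9 = 1065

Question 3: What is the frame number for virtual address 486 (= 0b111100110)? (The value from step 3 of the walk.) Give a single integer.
Answer: 73

Derivation:
vaddr = 486: l1_idx=3, l2_idx=6
L1[3] = 0; L2[0][6] = 73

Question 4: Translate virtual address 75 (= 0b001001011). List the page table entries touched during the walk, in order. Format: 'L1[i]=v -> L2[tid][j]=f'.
Answer: L1[0]=1 -> L2[1][4]=86

Derivation:
vaddr = 75 = 0b001001011
Split: l1_idx=0, l2_idx=4, offset=11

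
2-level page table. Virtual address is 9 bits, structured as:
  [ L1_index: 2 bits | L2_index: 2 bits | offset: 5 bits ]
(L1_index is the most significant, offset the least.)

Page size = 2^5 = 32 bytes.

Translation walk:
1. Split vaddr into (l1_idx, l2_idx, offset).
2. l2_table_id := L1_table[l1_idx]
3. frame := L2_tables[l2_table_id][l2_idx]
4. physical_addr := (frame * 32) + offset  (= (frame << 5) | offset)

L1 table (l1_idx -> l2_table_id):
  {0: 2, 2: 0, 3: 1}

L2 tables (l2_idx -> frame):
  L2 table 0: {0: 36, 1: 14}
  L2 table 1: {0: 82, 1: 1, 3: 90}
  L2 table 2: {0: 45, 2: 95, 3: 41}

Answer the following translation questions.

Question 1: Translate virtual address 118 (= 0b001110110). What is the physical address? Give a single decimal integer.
vaddr = 118 = 0b001110110
Split: l1_idx=0, l2_idx=3, offset=22
L1[0] = 2
L2[2][3] = 41
paddr = 41 * 32 + 22 = 1334

Answer: 1334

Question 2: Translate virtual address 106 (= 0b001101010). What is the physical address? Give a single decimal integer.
Answer: 1322

Derivation:
vaddr = 106 = 0b001101010
Split: l1_idx=0, l2_idx=3, offset=10
L1[0] = 2
L2[2][3] = 41
paddr = 41 * 32 + 10 = 1322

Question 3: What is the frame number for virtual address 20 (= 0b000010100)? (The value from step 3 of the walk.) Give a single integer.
vaddr = 20: l1_idx=0, l2_idx=0
L1[0] = 2; L2[2][0] = 45

Answer: 45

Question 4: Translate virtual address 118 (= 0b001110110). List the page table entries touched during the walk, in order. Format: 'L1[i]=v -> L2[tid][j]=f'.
Answer: L1[0]=2 -> L2[2][3]=41

Derivation:
vaddr = 118 = 0b001110110
Split: l1_idx=0, l2_idx=3, offset=22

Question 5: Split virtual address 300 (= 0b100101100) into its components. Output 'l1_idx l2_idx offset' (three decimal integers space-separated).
vaddr = 300 = 0b100101100
  top 2 bits -> l1_idx = 2
  next 2 bits -> l2_idx = 1
  bottom 5 bits -> offset = 12

Answer: 2 1 12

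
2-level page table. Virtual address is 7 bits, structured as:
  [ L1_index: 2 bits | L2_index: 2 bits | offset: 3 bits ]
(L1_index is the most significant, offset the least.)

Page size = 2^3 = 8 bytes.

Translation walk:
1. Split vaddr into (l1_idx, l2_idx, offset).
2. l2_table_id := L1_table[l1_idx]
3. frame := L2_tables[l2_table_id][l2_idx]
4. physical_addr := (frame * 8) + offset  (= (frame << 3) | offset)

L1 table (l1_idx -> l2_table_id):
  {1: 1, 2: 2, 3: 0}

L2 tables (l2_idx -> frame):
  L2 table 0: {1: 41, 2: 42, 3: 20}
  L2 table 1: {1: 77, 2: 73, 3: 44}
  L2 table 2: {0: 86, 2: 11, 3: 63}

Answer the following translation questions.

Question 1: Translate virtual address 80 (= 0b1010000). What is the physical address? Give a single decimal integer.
vaddr = 80 = 0b1010000
Split: l1_idx=2, l2_idx=2, offset=0
L1[2] = 2
L2[2][2] = 11
paddr = 11 * 8 + 0 = 88

Answer: 88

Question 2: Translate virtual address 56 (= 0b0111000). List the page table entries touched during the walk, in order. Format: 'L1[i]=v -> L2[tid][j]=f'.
Answer: L1[1]=1 -> L2[1][3]=44

Derivation:
vaddr = 56 = 0b0111000
Split: l1_idx=1, l2_idx=3, offset=0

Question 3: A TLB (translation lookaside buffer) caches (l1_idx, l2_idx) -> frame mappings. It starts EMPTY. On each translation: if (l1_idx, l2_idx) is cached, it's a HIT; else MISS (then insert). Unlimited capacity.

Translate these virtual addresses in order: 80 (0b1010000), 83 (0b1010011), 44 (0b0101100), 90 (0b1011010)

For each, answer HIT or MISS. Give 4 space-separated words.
vaddr=80: (2,2) not in TLB -> MISS, insert
vaddr=83: (2,2) in TLB -> HIT
vaddr=44: (1,1) not in TLB -> MISS, insert
vaddr=90: (2,3) not in TLB -> MISS, insert

Answer: MISS HIT MISS MISS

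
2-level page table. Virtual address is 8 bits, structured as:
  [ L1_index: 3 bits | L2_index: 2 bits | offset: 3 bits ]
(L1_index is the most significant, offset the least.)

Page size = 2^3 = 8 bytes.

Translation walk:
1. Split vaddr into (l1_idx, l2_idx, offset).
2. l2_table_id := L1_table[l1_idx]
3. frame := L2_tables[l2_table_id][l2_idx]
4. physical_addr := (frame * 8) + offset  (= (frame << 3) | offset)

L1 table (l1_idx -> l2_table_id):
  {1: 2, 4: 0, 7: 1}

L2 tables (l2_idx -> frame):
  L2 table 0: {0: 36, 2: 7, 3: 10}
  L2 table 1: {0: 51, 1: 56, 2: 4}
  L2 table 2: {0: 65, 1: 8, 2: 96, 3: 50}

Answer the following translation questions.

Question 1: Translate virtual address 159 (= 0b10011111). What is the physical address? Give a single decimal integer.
Answer: 87

Derivation:
vaddr = 159 = 0b10011111
Split: l1_idx=4, l2_idx=3, offset=7
L1[4] = 0
L2[0][3] = 10
paddr = 10 * 8 + 7 = 87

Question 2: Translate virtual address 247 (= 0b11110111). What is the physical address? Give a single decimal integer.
Answer: 39

Derivation:
vaddr = 247 = 0b11110111
Split: l1_idx=7, l2_idx=2, offset=7
L1[7] = 1
L2[1][2] = 4
paddr = 4 * 8 + 7 = 39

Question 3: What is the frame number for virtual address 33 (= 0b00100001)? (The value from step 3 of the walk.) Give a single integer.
vaddr = 33: l1_idx=1, l2_idx=0
L1[1] = 2; L2[2][0] = 65

Answer: 65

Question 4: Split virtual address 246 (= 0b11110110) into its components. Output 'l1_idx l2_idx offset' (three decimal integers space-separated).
vaddr = 246 = 0b11110110
  top 3 bits -> l1_idx = 7
  next 2 bits -> l2_idx = 2
  bottom 3 bits -> offset = 6

Answer: 7 2 6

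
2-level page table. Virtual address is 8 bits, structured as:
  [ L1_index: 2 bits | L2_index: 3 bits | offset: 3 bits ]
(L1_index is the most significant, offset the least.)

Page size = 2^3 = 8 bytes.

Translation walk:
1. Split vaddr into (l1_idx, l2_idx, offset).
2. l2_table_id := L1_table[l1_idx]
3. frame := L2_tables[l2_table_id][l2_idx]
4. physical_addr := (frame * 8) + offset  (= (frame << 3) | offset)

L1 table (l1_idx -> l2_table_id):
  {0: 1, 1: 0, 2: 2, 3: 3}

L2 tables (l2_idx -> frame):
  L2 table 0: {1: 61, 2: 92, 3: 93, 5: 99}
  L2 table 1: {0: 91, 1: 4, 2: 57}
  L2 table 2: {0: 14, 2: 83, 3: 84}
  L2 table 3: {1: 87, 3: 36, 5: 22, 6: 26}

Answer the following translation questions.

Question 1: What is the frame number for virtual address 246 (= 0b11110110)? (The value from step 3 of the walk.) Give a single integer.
Answer: 26

Derivation:
vaddr = 246: l1_idx=3, l2_idx=6
L1[3] = 3; L2[3][6] = 26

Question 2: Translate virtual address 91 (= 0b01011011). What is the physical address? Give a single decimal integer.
Answer: 747

Derivation:
vaddr = 91 = 0b01011011
Split: l1_idx=1, l2_idx=3, offset=3
L1[1] = 0
L2[0][3] = 93
paddr = 93 * 8 + 3 = 747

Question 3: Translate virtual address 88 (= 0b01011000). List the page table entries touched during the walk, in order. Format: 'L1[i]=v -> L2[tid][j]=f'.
Answer: L1[1]=0 -> L2[0][3]=93

Derivation:
vaddr = 88 = 0b01011000
Split: l1_idx=1, l2_idx=3, offset=0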